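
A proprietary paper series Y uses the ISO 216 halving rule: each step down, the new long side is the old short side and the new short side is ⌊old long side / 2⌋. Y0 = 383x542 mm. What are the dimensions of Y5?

Y1: ⌊542/2⌋ × 383 = 271 × 383 mm
Y2: ⌊383/2⌋ × 271 = 191 × 271 mm
Y3: ⌊271/2⌋ × 191 = 135 × 191 mm
Y4: ⌊191/2⌋ × 135 = 95 × 135 mm
Y5: ⌊135/2⌋ × 95 = 67 × 95 mm

67 × 95 mm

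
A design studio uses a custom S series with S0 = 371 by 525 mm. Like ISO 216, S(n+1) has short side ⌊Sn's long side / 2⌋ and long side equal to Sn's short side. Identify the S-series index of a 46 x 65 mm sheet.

S6

S0: 371 × 525 mm
S1: 262 × 371 mm
S2: 185 × 262 mm
S3: 131 × 185 mm
S4: 92 × 131 mm
S5: 65 × 92 mm
S6: 46 × 65 mm
S7: 32 × 46 mm
→ matches S6.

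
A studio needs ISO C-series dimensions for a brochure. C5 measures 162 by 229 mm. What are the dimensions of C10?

28 × 40 mm

C6: ⌊229/2⌋ × 162 = 114 × 162 mm
C7: ⌊162/2⌋ × 114 = 81 × 114 mm
C8: ⌊114/2⌋ × 81 = 57 × 81 mm
C9: ⌊81/2⌋ × 57 = 40 × 57 mm
C10: ⌊57/2⌋ × 40 = 28 × 40 mm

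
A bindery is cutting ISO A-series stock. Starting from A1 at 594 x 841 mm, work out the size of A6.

105 × 148 mm

A2: ⌊841/2⌋ × 594 = 420 × 594 mm
A3: ⌊594/2⌋ × 420 = 297 × 420 mm
A4: ⌊420/2⌋ × 297 = 210 × 297 mm
A5: ⌊297/2⌋ × 210 = 148 × 210 mm
A6: ⌊210/2⌋ × 148 = 105 × 148 mm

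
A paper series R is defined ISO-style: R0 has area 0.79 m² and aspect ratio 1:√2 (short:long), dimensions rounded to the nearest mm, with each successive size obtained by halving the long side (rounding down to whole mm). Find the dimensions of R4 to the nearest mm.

186 × 264 mm

Let R0's short side be w mm. w · w√2 = 0.79 m² = 790,000 mm², so w ≈ 747.4 mm and w√2 ≈ 1057.0 mm → R0 = 747 × 1057 mm.
R1: ⌊1057/2⌋ × 747 = 528 × 747 mm
R2: ⌊747/2⌋ × 528 = 373 × 528 mm
R3: ⌊528/2⌋ × 373 = 264 × 373 mm
R4: ⌊373/2⌋ × 264 = 186 × 264 mm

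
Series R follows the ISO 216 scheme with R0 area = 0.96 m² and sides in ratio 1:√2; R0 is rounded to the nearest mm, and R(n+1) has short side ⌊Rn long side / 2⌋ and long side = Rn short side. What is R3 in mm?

291 × 412 mm

Let R0's short side be w mm. w · w√2 = 0.96 m² = 960,000 mm², so w ≈ 823.9 mm and w√2 ≈ 1165.2 mm → R0 = 824 × 1165 mm.
R1: ⌊1165/2⌋ × 824 = 582 × 824 mm
R2: ⌊824/2⌋ × 582 = 412 × 582 mm
R3: ⌊582/2⌋ × 412 = 291 × 412 mm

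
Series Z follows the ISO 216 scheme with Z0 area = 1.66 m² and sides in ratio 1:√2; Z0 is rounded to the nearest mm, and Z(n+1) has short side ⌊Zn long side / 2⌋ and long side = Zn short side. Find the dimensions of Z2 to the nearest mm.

Let Z0's short side be w mm. w · w√2 = 1.66 m² = 1,660,000 mm², so w ≈ 1083.4 mm and w√2 ≈ 1532.2 mm → Z0 = 1083 × 1532 mm.
Z1: ⌊1532/2⌋ × 1083 = 766 × 1083 mm
Z2: ⌊1083/2⌋ × 766 = 541 × 766 mm

541 × 766 mm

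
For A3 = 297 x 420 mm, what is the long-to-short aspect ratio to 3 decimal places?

1.414

420 / 297 = 1.414
Matches √2 ≈ 1.414 — the ISO 216 defining ratio.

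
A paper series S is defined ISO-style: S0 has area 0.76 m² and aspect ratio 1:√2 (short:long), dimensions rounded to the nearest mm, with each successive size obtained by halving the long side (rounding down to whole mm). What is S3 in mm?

Let S0's short side be w mm. w · w√2 = 0.76 m² = 760,000 mm², so w ≈ 733.1 mm and w√2 ≈ 1036.7 mm → S0 = 733 × 1037 mm.
S1: ⌊1037/2⌋ × 733 = 518 × 733 mm
S2: ⌊733/2⌋ × 518 = 366 × 518 mm
S3: ⌊518/2⌋ × 366 = 259 × 366 mm

259 × 366 mm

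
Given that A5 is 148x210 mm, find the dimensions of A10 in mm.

A6: ⌊210/2⌋ × 148 = 105 × 148 mm
A7: ⌊148/2⌋ × 105 = 74 × 105 mm
A8: ⌊105/2⌋ × 74 = 52 × 74 mm
A9: ⌊74/2⌋ × 52 = 37 × 52 mm
A10: ⌊52/2⌋ × 37 = 26 × 37 mm

26 × 37 mm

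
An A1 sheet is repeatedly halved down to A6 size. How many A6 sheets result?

Each ISO step halves the sheet: 1 × A1 → 2 × A2 → 4 × A3 → 8 × A4 → …
From A1 to A6 is 5 halving steps: 2^5 = 32.

32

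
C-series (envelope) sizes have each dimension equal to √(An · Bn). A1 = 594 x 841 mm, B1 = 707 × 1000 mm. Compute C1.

Short side: √(594 · 707) = √419958 ≈ 648.0 → 648 mm
Long side: √(841 · 1000) = √841000 ≈ 917.1 → 917 mm

648 × 917 mm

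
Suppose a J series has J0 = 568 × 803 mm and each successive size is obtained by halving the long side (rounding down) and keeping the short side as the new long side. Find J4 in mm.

142 × 200 mm

J1: ⌊803/2⌋ × 568 = 401 × 568 mm
J2: ⌊568/2⌋ × 401 = 284 × 401 mm
J3: ⌊401/2⌋ × 284 = 200 × 284 mm
J4: ⌊284/2⌋ × 200 = 142 × 200 mm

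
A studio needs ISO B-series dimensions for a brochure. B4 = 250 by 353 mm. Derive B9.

44 × 62 mm

B5: ⌊353/2⌋ × 250 = 176 × 250 mm
B6: ⌊250/2⌋ × 176 = 125 × 176 mm
B7: ⌊176/2⌋ × 125 = 88 × 125 mm
B8: ⌊125/2⌋ × 88 = 62 × 88 mm
B9: ⌊88/2⌋ × 62 = 44 × 62 mm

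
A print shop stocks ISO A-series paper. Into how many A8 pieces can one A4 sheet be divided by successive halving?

A4 = 210 × 297 mm; A8 = 52 × 74 mm.
Each halving step doubles the count; 4 steps from A4 to A8.
2^4 = 16.

16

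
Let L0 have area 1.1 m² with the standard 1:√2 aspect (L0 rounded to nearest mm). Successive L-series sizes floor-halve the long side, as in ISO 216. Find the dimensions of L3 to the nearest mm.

311 × 441 mm

Let L0's short side be w mm. w · w√2 = 1.1 m² = 1,100,000 mm², so w ≈ 881.9 mm and w√2 ≈ 1247.3 mm → L0 = 882 × 1247 mm.
L1: ⌊1247/2⌋ × 882 = 623 × 882 mm
L2: ⌊882/2⌋ × 623 = 441 × 623 mm
L3: ⌊623/2⌋ × 441 = 311 × 441 mm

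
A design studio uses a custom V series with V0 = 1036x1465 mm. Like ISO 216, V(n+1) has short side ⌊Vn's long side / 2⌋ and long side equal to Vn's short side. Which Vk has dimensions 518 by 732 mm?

V2

V0: 1036 × 1465 mm
V1: 732 × 1036 mm
V2: 518 × 732 mm
V3: 366 × 518 mm
→ matches V2.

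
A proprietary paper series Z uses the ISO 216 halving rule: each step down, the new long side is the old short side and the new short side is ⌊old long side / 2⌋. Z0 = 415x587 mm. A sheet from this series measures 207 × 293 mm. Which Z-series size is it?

Z2

Z0: 415 × 587 mm
Z1: 293 × 415 mm
Z2: 207 × 293 mm
Z3: 146 × 207 mm
→ matches Z2.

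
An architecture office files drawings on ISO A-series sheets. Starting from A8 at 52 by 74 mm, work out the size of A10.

26 × 37 mm

A9: ⌊74/2⌋ × 52 = 37 × 52 mm
A10: ⌊52/2⌋ × 37 = 26 × 37 mm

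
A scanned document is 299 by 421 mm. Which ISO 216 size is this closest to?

A3 (297 × 420 mm)

Aspect ratio 421/299 ≈ 1.408 — close to the ISO √2 ≈ 1.414.
In the A-series (A0 area = 1 m²): A3 = 297 × 420 mm.
Off by 3 mm total — nearest standard size.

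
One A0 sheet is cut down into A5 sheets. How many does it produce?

Each ISO step halves the sheet: 1 × A0 → 2 × A1 → 4 × A2 → 8 × A3 → …
From A0 to A5 is 5 halving steps: 2^5 = 32.

32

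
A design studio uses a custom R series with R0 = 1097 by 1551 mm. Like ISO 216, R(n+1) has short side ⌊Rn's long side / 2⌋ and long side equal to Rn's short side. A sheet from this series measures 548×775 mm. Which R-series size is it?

R2

R0: 1097 × 1551 mm
R1: 775 × 1097 mm
R2: 548 × 775 mm
R3: 387 × 548 mm
→ matches R2.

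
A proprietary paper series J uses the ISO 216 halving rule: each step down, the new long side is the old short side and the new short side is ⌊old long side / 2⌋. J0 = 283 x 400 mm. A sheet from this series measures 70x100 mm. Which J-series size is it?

J0: 283 × 400 mm
J1: 200 × 283 mm
J2: 141 × 200 mm
J3: 100 × 141 mm
J4: 70 × 100 mm
J5: 50 × 70 mm
→ matches J4.

J4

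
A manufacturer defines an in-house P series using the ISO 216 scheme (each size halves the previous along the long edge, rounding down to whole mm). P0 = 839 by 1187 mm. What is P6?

104 × 148 mm

P1: ⌊1187/2⌋ × 839 = 593 × 839 mm
P2: ⌊839/2⌋ × 593 = 419 × 593 mm
P3: ⌊593/2⌋ × 419 = 296 × 419 mm
P4: ⌊419/2⌋ × 296 = 209 × 296 mm
P5: ⌊296/2⌋ × 209 = 148 × 209 mm
P6: ⌊209/2⌋ × 148 = 104 × 148 mm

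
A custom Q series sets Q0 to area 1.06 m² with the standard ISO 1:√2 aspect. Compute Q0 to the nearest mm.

Let the short side be w mm. Then w · w√2 = 1.06 m² = 1,060,000 mm².
w² = 1,060,000/√2, so w ≈ 865.8 mm; long side = w√2 ≈ 1224.4 mm.

866 × 1224 mm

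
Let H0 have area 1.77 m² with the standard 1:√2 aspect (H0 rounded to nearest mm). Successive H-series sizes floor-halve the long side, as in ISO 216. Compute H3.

395 × 559 mm

Let H0's short side be w mm. w · w√2 = 1.77 m² = 1,770,000 mm², so w ≈ 1118.7 mm and w√2 ≈ 1582.1 mm → H0 = 1119 × 1582 mm.
H1: ⌊1582/2⌋ × 1119 = 791 × 1119 mm
H2: ⌊1119/2⌋ × 791 = 559 × 791 mm
H3: ⌊791/2⌋ × 559 = 395 × 559 mm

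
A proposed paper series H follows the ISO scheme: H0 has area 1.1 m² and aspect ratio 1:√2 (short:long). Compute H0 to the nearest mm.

Let the short side be w mm. Then w · w√2 = 1.1 m² = 1,100,000 mm².
w² = 1,100,000/√2, so w ≈ 881.9 mm; long side = w√2 ≈ 1247.3 mm.

882 × 1247 mm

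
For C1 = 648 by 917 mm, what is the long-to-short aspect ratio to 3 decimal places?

917 / 648 = 1.415
Matches √2 ≈ 1.414 — the ISO 216 defining ratio.

1.415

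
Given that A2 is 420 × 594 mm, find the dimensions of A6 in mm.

A3: ⌊594/2⌋ × 420 = 297 × 420 mm
A4: ⌊420/2⌋ × 297 = 210 × 297 mm
A5: ⌊297/2⌋ × 210 = 148 × 210 mm
A6: ⌊210/2⌋ × 148 = 105 × 148 mm

105 × 148 mm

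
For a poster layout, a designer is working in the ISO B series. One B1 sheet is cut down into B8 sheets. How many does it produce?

128

Each ISO step halves the sheet: 1 × B1 → 2 × B2 → 4 × B3 → 8 × B4 → …
From B1 to B8 is 7 halving steps: 2^7 = 128.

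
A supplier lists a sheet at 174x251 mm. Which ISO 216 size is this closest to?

B5 (176 × 250 mm)

Aspect ratio 251/174 ≈ 1.443 (ISO target is √2 ≈ 1.414).
In the B-series (B0 = 1000 × 1414 mm): B5 = 176 × 250 mm.
Off by 3 mm total — nearest standard size.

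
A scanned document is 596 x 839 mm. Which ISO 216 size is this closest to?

Aspect ratio 839/596 ≈ 1.408 — close to the ISO √2 ≈ 1.414.
In the A-series (A0 area = 1 m²): A1 = 594 × 841 mm.
Off by 4 mm total — nearest standard size.

A1 (594 × 841 mm)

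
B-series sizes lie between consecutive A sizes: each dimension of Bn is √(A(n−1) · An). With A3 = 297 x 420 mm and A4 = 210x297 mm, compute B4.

Short side: √(297 · 210) = √62370 ≈ 249.7 → 250 mm
Long side: √(420 · 297) = √124740 ≈ 353.2 → 353 mm

250 × 353 mm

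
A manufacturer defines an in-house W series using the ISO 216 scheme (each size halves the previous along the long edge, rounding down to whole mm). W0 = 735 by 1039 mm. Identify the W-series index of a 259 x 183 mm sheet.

W0: 735 × 1039 mm
W1: 519 × 735 mm
W2: 367 × 519 mm
W3: 259 × 367 mm
W4: 183 × 259 mm
W5: 129 × 183 mm
→ matches W4.

W4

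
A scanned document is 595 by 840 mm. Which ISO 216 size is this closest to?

A1 (594 × 841 mm)

Aspect ratio 840/595 ≈ 1.412 — close to the ISO √2 ≈ 1.414.
In the A-series (A0 area = 1 m²): A1 = 594 × 841 mm.
Off by 2 mm total — nearest standard size.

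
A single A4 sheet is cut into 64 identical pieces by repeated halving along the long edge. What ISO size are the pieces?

64 = 2^6, so 6 halving steps.
A4 → A5 → … → A10 after 6 steps.

A10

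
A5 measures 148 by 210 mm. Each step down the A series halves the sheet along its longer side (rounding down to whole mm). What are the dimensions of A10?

26 × 37 mm

A6: ⌊210/2⌋ × 148 = 105 × 148 mm
A7: ⌊148/2⌋ × 105 = 74 × 105 mm
A8: ⌊105/2⌋ × 74 = 52 × 74 mm
A9: ⌊74/2⌋ × 52 = 37 × 52 mm
A10: ⌊52/2⌋ × 37 = 26 × 37 mm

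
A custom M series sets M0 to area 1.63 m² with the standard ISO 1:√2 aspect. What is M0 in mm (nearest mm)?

Let the short side be w mm. Then w · w√2 = 1.63 m² = 1,630,000 mm².
w² = 1,630,000/√2, so w ≈ 1073.6 mm; long side = w√2 ≈ 1518.3 mm.

1074 × 1518 mm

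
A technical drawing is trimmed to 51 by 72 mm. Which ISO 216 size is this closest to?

A8 (52 × 74 mm)

Aspect ratio 72/51 ≈ 1.412 — close to the ISO √2 ≈ 1.414.
In the A-series (A0 area = 1 m²): A8 = 52 × 74 mm.
Off by 3 mm total — nearest standard size.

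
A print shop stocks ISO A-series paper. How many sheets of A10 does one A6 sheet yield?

A6 = 105 × 148 mm; A10 = 26 × 37 mm.
Each halving step doubles the count; 4 steps from A6 to A10.
2^4 = 16.

16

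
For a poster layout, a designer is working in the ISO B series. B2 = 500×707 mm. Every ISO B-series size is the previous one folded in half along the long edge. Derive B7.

B3: ⌊707/2⌋ × 500 = 353 × 500 mm
B4: ⌊500/2⌋ × 353 = 250 × 353 mm
B5: ⌊353/2⌋ × 250 = 176 × 250 mm
B6: ⌊250/2⌋ × 176 = 125 × 176 mm
B7: ⌊176/2⌋ × 125 = 88 × 125 mm

88 × 125 mm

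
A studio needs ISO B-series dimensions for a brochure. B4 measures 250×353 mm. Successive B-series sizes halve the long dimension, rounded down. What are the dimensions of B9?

B5: ⌊353/2⌋ × 250 = 176 × 250 mm
B6: ⌊250/2⌋ × 176 = 125 × 176 mm
B7: ⌊176/2⌋ × 125 = 88 × 125 mm
B8: ⌊125/2⌋ × 88 = 62 × 88 mm
B9: ⌊88/2⌋ × 62 = 44 × 62 mm

44 × 62 mm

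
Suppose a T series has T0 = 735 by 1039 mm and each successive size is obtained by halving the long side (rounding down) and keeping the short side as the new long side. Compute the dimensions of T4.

183 × 259 mm

T1: ⌊1039/2⌋ × 735 = 519 × 735 mm
T2: ⌊735/2⌋ × 519 = 367 × 519 mm
T3: ⌊519/2⌋ × 367 = 259 × 367 mm
T4: ⌊367/2⌋ × 259 = 183 × 259 mm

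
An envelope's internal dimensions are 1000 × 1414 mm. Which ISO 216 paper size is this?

Aspect ratio 1414/1000 ≈ 1.414 — close to the ISO √2 ≈ 1.414.
In the B-series (B0 = 1000 × 1414 mm): B0 = 1000 × 1414 mm.

B0 (1000 × 1414 mm)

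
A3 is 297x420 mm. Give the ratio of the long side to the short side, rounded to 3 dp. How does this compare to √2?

420 / 297 = 1.414
Matches √2 ≈ 1.414 — the ISO 216 defining ratio.

1.414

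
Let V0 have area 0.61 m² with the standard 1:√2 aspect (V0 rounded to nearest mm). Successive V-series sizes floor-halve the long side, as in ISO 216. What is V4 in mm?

164 × 232 mm

Let V0's short side be w mm. w · w√2 = 0.61 m² = 610,000 mm², so w ≈ 656.8 mm and w√2 ≈ 928.8 mm → V0 = 657 × 929 mm.
V1: ⌊929/2⌋ × 657 = 464 × 657 mm
V2: ⌊657/2⌋ × 464 = 328 × 464 mm
V3: ⌊464/2⌋ × 328 = 232 × 328 mm
V4: ⌊328/2⌋ × 232 = 164 × 232 mm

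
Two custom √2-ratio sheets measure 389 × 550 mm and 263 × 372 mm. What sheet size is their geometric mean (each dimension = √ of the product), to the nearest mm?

Short side: √(389 · 263) = √102307 ≈ 319.9 → 320 mm
Long side: √(550 · 372) = √204600 ≈ 452.3 → 452 mm

320 × 452 mm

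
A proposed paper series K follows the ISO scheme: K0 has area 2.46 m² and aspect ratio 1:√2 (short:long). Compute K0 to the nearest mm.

Let the short side be w mm. Then w · w√2 = 2.46 m² = 2,460,000 mm².
w² = 2,460,000/√2, so w ≈ 1318.9 mm; long side = w√2 ≈ 1865.2 mm.

1319 × 1865 mm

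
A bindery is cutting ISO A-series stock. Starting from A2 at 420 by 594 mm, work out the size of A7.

74 × 105 mm

A3: ⌊594/2⌋ × 420 = 297 × 420 mm
A4: ⌊420/2⌋ × 297 = 210 × 297 mm
A5: ⌊297/2⌋ × 210 = 148 × 210 mm
A6: ⌊210/2⌋ × 148 = 105 × 148 mm
A7: ⌊148/2⌋ × 105 = 74 × 105 mm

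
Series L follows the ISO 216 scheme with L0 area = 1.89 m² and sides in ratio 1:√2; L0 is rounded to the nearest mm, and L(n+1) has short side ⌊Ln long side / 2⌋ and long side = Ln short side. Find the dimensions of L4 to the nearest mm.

Let L0's short side be w mm. w · w√2 = 1.89 m² = 1,890,000 mm², so w ≈ 1156.0 mm and w√2 ≈ 1634.9 mm → L0 = 1156 × 1635 mm.
L1: ⌊1635/2⌋ × 1156 = 817 × 1156 mm
L2: ⌊1156/2⌋ × 817 = 578 × 817 mm
L3: ⌊817/2⌋ × 578 = 408 × 578 mm
L4: ⌊578/2⌋ × 408 = 289 × 408 mm

289 × 408 mm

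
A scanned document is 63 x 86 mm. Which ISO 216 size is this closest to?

B8 (62 × 88 mm)

Aspect ratio 86/63 ≈ 1.365 (ISO target is √2 ≈ 1.414).
In the B-series (B0 = 1000 × 1414 mm): B8 = 62 × 88 mm.
Off by 3 mm total — nearest standard size.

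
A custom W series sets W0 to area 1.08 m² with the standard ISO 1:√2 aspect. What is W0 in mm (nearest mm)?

874 × 1236 mm

Let the short side be w mm. Then w · w√2 = 1.08 m² = 1,080,000 mm².
w² = 1,080,000/√2, so w ≈ 873.9 mm; long side = w√2 ≈ 1235.9 mm.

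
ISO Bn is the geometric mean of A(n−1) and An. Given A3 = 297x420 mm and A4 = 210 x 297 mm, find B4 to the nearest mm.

250 × 353 mm

Short side: √(297 · 210) = √62370 ≈ 249.7 → 250 mm
Long side: √(420 · 297) = √124740 ≈ 353.2 → 353 mm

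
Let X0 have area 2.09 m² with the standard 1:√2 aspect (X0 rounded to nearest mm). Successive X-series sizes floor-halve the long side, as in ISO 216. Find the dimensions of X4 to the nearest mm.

304 × 429 mm

Let X0's short side be w mm. w · w√2 = 2.09 m² = 2,090,000 mm², so w ≈ 1215.7 mm and w√2 ≈ 1719.2 mm → X0 = 1216 × 1719 mm.
X1: ⌊1719/2⌋ × 1216 = 859 × 1216 mm
X2: ⌊1216/2⌋ × 859 = 608 × 859 mm
X3: ⌊859/2⌋ × 608 = 429 × 608 mm
X4: ⌊608/2⌋ × 429 = 304 × 429 mm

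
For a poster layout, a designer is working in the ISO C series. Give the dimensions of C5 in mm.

162 × 229 mm

C0 = 917 × 1297 mm (C0 is the geometric mean of A0 and B0, aspect 1:√2).
C1: ⌊1297/2⌋ × 917 = 648 × 917 mm
C2: ⌊917/2⌋ × 648 = 458 × 648 mm
C3: ⌊648/2⌋ × 458 = 324 × 458 mm
C4: ⌊458/2⌋ × 324 = 229 × 324 mm
C5: ⌊324/2⌋ × 229 = 162 × 229 mm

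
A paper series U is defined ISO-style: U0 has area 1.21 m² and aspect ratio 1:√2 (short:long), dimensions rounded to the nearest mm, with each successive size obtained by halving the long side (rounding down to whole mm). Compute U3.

327 × 462 mm

Let U0's short side be w mm. w · w√2 = 1.21 m² = 1,210,000 mm², so w ≈ 925.0 mm and w√2 ≈ 1308.1 mm → U0 = 925 × 1308 mm.
U1: ⌊1308/2⌋ × 925 = 654 × 925 mm
U2: ⌊925/2⌋ × 654 = 462 × 654 mm
U3: ⌊654/2⌋ × 462 = 327 × 462 mm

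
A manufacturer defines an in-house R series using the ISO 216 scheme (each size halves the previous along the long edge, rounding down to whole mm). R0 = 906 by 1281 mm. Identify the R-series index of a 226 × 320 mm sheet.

R0: 906 × 1281 mm
R1: 640 × 906 mm
R2: 453 × 640 mm
R3: 320 × 453 mm
R4: 226 × 320 mm
R5: 160 × 226 mm
→ matches R4.

R4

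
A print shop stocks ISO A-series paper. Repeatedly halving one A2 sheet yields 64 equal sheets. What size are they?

64 = 2^6, so 6 halving steps.
A2 → A3 → … → A8 after 6 steps.

A8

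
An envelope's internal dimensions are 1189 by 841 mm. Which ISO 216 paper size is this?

Aspect ratio 1189/841 ≈ 1.414 — close to the ISO √2 ≈ 1.414.
In the A-series (A0 area = 1 m²): A0 = 841 × 1189 mm.

A0 (841 × 1189 mm)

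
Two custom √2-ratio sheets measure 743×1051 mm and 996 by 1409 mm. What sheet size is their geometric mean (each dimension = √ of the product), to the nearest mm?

860 × 1217 mm

Short side: √(743 · 996) = √740028 ≈ 860.2 → 860 mm
Long side: √(1051 · 1409) = √1480859 ≈ 1216.9 → 1217 mm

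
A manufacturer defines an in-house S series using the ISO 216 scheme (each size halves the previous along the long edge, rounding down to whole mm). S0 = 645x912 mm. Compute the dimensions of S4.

S1: ⌊912/2⌋ × 645 = 456 × 645 mm
S2: ⌊645/2⌋ × 456 = 322 × 456 mm
S3: ⌊456/2⌋ × 322 = 228 × 322 mm
S4: ⌊322/2⌋ × 228 = 161 × 228 mm

161 × 228 mm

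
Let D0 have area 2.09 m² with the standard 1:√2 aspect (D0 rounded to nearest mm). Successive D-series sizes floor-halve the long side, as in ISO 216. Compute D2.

608 × 859 mm

Let D0's short side be w mm. w · w√2 = 2.09 m² = 2,090,000 mm², so w ≈ 1215.7 mm and w√2 ≈ 1719.2 mm → D0 = 1216 × 1719 mm.
D1: ⌊1719/2⌋ × 1216 = 859 × 1216 mm
D2: ⌊1216/2⌋ × 859 = 608 × 859 mm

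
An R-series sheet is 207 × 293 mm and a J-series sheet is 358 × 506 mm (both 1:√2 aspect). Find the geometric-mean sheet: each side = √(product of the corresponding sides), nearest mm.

Short side: √(207 · 358) = √74106 ≈ 272.2 → 272 mm
Long side: √(293 · 506) = √148258 ≈ 385.0 → 385 mm

272 × 385 mm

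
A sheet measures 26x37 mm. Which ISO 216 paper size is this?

A10 (26 × 37 mm)

Aspect ratio 37/26 ≈ 1.423 — close to the ISO √2 ≈ 1.414.
In the A-series (A0 area = 1 m²): A10 = 26 × 37 mm.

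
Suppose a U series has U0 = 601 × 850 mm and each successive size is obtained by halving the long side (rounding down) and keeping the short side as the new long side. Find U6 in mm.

U1: ⌊850/2⌋ × 601 = 425 × 601 mm
U2: ⌊601/2⌋ × 425 = 300 × 425 mm
U3: ⌊425/2⌋ × 300 = 212 × 300 mm
U4: ⌊300/2⌋ × 212 = 150 × 212 mm
U5: ⌊212/2⌋ × 150 = 106 × 150 mm
U6: ⌊150/2⌋ × 106 = 75 × 106 mm

75 × 106 mm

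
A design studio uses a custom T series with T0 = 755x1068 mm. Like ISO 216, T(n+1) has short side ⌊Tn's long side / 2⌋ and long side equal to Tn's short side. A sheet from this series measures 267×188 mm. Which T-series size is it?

T0: 755 × 1068 mm
T1: 534 × 755 mm
T2: 377 × 534 mm
T3: 267 × 377 mm
T4: 188 × 267 mm
T5: 133 × 188 mm
→ matches T4.

T4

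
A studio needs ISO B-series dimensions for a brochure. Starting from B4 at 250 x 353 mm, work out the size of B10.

B5: ⌊353/2⌋ × 250 = 176 × 250 mm
B6: ⌊250/2⌋ × 176 = 125 × 176 mm
B7: ⌊176/2⌋ × 125 = 88 × 125 mm
B8: ⌊125/2⌋ × 88 = 62 × 88 mm
B9: ⌊88/2⌋ × 62 = 44 × 62 mm
B10: ⌊62/2⌋ × 44 = 31 × 44 mm

31 × 44 mm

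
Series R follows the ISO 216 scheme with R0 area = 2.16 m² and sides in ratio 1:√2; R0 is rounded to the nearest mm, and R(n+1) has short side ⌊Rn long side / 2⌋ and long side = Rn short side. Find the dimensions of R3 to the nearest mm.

437 × 618 mm

Let R0's short side be w mm. w · w√2 = 2.16 m² = 2,160,000 mm², so w ≈ 1235.9 mm and w√2 ≈ 1747.8 mm → R0 = 1236 × 1748 mm.
R1: ⌊1748/2⌋ × 1236 = 874 × 1236 mm
R2: ⌊1236/2⌋ × 874 = 618 × 874 mm
R3: ⌊874/2⌋ × 618 = 437 × 618 mm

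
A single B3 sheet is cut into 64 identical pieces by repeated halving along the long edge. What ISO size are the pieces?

B9

64 = 2^6, so 6 halving steps.
B3 → B4 → … → B9 after 6 steps.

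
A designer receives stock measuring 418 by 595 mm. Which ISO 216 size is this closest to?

Aspect ratio 595/418 ≈ 1.423 — close to the ISO √2 ≈ 1.414.
In the A-series (A0 area = 1 m²): A2 = 420 × 594 mm.
Off by 3 mm total — nearest standard size.

A2 (420 × 594 mm)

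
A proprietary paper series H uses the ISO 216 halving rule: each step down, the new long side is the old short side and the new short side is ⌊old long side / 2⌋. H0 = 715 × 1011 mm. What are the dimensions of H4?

H1 = 505 × 715 mm (from H0 by 1 halving).
H2: ⌊715/2⌋ × 505 = 357 × 505 mm
H3: ⌊505/2⌋ × 357 = 252 × 357 mm
H4: ⌊357/2⌋ × 252 = 178 × 252 mm

178 × 252 mm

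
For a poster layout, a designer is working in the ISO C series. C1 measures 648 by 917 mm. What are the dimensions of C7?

C2: ⌊917/2⌋ × 648 = 458 × 648 mm
C3: ⌊648/2⌋ × 458 = 324 × 458 mm
C4: ⌊458/2⌋ × 324 = 229 × 324 mm
C5: ⌊324/2⌋ × 229 = 162 × 229 mm
C6: ⌊229/2⌋ × 162 = 114 × 162 mm
C7: ⌊162/2⌋ × 114 = 81 × 114 mm

81 × 114 mm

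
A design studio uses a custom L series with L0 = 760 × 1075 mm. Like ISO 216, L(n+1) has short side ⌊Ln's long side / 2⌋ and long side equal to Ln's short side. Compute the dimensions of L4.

L1 = 537 × 760 mm (from L0 by 1 halving).
L2: ⌊760/2⌋ × 537 = 380 × 537 mm
L3: ⌊537/2⌋ × 380 = 268 × 380 mm
L4: ⌊380/2⌋ × 268 = 190 × 268 mm

190 × 268 mm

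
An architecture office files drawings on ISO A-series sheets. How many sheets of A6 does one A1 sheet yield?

32

Each ISO step halves the sheet: 1 × A1 → 2 × A2 → 4 × A3 → 8 × A4 → …
From A1 to A6 is 5 halving steps: 2^5 = 32.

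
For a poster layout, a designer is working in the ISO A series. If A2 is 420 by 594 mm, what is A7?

74 × 105 mm

A3: ⌊594/2⌋ × 420 = 297 × 420 mm
A4: ⌊420/2⌋ × 297 = 210 × 297 mm
A5: ⌊297/2⌋ × 210 = 148 × 210 mm
A6: ⌊210/2⌋ × 148 = 105 × 148 mm
A7: ⌊148/2⌋ × 105 = 74 × 105 mm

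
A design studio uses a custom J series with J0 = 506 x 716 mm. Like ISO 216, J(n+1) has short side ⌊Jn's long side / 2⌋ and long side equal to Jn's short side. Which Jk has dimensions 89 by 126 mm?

J5

J0: 506 × 716 mm
J1: 358 × 506 mm
J2: 253 × 358 mm
J3: 179 × 253 mm
J4: 126 × 179 mm
J5: 89 × 126 mm
J6: 63 × 89 mm
→ matches J5.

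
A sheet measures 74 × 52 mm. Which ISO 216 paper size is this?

A8 (52 × 74 mm)

Aspect ratio 74/52 ≈ 1.423 — close to the ISO √2 ≈ 1.414.
In the A-series (A0 area = 1 m²): A8 = 52 × 74 mm.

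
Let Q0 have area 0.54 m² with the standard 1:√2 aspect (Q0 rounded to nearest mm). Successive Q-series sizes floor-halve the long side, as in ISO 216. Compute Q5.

Let Q0's short side be w mm. w · w√2 = 0.54 m² = 540,000 mm², so w ≈ 617.9 mm and w√2 ≈ 873.9 mm → Q0 = 618 × 874 mm.
Q1: ⌊874/2⌋ × 618 = 437 × 618 mm
Q2: ⌊618/2⌋ × 437 = 309 × 437 mm
Q3: ⌊437/2⌋ × 309 = 218 × 309 mm
Q4: ⌊309/2⌋ × 218 = 154 × 218 mm
Q5: ⌊218/2⌋ × 154 = 109 × 154 mm

109 × 154 mm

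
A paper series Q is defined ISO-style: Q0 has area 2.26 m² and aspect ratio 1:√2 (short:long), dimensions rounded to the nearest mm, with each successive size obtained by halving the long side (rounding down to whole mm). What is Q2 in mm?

Let Q0's short side be w mm. w · w√2 = 2.26 m² = 2,260,000 mm², so w ≈ 1264.1 mm and w√2 ≈ 1787.8 mm → Q0 = 1264 × 1788 mm.
Q1: ⌊1788/2⌋ × 1264 = 894 × 1264 mm
Q2: ⌊1264/2⌋ × 894 = 632 × 894 mm

632 × 894 mm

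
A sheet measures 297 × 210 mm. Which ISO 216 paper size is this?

Aspect ratio 297/210 ≈ 1.414 — close to the ISO √2 ≈ 1.414.
In the A-series (A0 area = 1 m²): A4 = 210 × 297 mm.

A4 (210 × 297 mm)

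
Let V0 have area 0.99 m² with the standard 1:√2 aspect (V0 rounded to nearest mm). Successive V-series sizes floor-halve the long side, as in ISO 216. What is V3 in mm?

295 × 418 mm

Let V0's short side be w mm. w · w√2 = 0.99 m² = 990,000 mm², so w ≈ 836.7 mm and w√2 ≈ 1183.2 mm → V0 = 837 × 1183 mm.
V1: ⌊1183/2⌋ × 837 = 591 × 837 mm
V2: ⌊837/2⌋ × 591 = 418 × 591 mm
V3: ⌊591/2⌋ × 418 = 295 × 418 mm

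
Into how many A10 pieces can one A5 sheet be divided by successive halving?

Each ISO step halves the sheet: 1 × A5 → 2 × A6 → 4 × A7 → 8 × A8 → …
From A5 to A10 is 5 halving steps: 2^5 = 32.

32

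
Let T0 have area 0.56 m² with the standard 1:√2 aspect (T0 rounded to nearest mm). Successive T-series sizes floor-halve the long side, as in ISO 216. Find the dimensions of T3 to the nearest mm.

222 × 314 mm

Let T0's short side be w mm. w · w√2 = 0.56 m² = 560,000 mm², so w ≈ 629.3 mm and w√2 ≈ 889.9 mm → T0 = 629 × 890 mm.
T1: ⌊890/2⌋ × 629 = 445 × 629 mm
T2: ⌊629/2⌋ × 445 = 314 × 445 mm
T3: ⌊445/2⌋ × 314 = 222 × 314 mm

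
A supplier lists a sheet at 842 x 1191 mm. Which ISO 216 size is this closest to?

Aspect ratio 1191/842 ≈ 1.414 — close to the ISO √2 ≈ 1.414.
In the A-series (A0 area = 1 m²): A0 = 841 × 1189 mm.
Off by 3 mm total — nearest standard size.

A0 (841 × 1189 mm)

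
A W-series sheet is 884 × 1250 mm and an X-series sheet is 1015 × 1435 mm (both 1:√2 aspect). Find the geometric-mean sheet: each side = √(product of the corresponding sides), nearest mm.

947 × 1339 mm

Short side: √(884 · 1015) = √897260 ≈ 947.2 → 947 mm
Long side: √(1250 · 1435) = √1793750 ≈ 1339.3 → 1339 mm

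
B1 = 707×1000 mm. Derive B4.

250 × 353 mm

B2: ⌊1000/2⌋ × 707 = 500 × 707 mm
B3: ⌊707/2⌋ × 500 = 353 × 500 mm
B4: ⌊500/2⌋ × 353 = 250 × 353 mm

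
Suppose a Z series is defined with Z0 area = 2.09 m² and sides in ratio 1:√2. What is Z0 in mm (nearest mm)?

1216 × 1719 mm

Let the short side be w mm. Then w · w√2 = 2.09 m² = 2,090,000 mm².
w² = 2,090,000/√2, so w ≈ 1215.7 mm; long side = w√2 ≈ 1719.2 mm.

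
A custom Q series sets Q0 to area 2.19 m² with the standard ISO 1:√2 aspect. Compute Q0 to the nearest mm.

Let the short side be w mm. Then w · w√2 = 2.19 m² = 2,190,000 mm².
w² = 2,190,000/√2, so w ≈ 1244.4 mm; long side = w√2 ≈ 1759.9 mm.

1244 × 1760 mm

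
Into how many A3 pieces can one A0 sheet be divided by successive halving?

Each ISO step halves the sheet: 1 × A0 → 2 × A1 → 4 × A2 → 8 × A3
From A0 to A3 is 3 halving steps: 2^3 = 8.

8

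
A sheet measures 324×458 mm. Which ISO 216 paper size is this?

Aspect ratio 458/324 ≈ 1.414 — close to the ISO √2 ≈ 1.414.
In the C-series (envelope sizes, between A and B): C3 = 324 × 458 mm.

C3 (324 × 458 mm)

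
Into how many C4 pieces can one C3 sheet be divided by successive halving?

2

Each ISO step halves the sheet: 1 × C3 → 2 × C4
From C3 to C4 is 1 halving step: 2^1 = 2.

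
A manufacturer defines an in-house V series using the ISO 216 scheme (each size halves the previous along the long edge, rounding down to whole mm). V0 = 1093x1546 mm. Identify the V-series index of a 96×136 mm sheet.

V7

V0: 1093 × 1546 mm
V1: 773 × 1093 mm
V2: 546 × 773 mm
V3: 386 × 546 mm
V4: 273 × 386 mm
V5: 193 × 273 mm
V6: 136 × 193 mm
V7: 96 × 136 mm
V8: 68 × 96 mm
→ matches V7.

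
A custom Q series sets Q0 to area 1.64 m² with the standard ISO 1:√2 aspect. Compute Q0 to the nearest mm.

1077 × 1523 mm

Let the short side be w mm. Then w · w√2 = 1.64 m² = 1,640,000 mm².
w² = 1,640,000/√2, so w ≈ 1076.9 mm; long side = w√2 ≈ 1522.9 mm.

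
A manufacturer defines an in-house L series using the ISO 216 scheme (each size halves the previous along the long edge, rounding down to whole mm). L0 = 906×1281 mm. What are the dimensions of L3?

320 × 453 mm

L1: ⌊1281/2⌋ × 906 = 640 × 906 mm
L2: ⌊906/2⌋ × 640 = 453 × 640 mm
L3: ⌊640/2⌋ × 453 = 320 × 453 mm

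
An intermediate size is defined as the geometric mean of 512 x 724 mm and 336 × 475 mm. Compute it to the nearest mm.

415 × 586 mm

Short side: √(512 · 336) = √172032 ≈ 414.8 → 415 mm
Long side: √(724 · 475) = √343900 ≈ 586.4 → 586 mm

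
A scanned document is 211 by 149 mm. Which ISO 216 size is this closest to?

A5 (148 × 210 mm)

Aspect ratio 211/149 ≈ 1.416 — close to the ISO √2 ≈ 1.414.
In the A-series (A0 area = 1 m²): A5 = 148 × 210 mm.
Off by 2 mm total — nearest standard size.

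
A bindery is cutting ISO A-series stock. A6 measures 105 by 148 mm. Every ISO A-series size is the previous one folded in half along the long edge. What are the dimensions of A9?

A7: ⌊148/2⌋ × 105 = 74 × 105 mm
A8: ⌊105/2⌋ × 74 = 52 × 74 mm
A9: ⌊74/2⌋ × 52 = 37 × 52 mm

37 × 52 mm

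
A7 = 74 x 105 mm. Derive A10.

26 × 37 mm

A8: ⌊105/2⌋ × 74 = 52 × 74 mm
A9: ⌊74/2⌋ × 52 = 37 × 52 mm
A10: ⌊52/2⌋ × 37 = 26 × 37 mm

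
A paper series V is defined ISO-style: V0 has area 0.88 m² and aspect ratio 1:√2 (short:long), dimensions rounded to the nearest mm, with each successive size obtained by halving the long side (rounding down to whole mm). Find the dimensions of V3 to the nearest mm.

279 × 394 mm

Let V0's short side be w mm. w · w√2 = 0.88 m² = 880,000 mm², so w ≈ 788.8 mm and w√2 ≈ 1115.6 mm → V0 = 789 × 1116 mm.
V1: ⌊1116/2⌋ × 789 = 558 × 789 mm
V2: ⌊789/2⌋ × 558 = 394 × 558 mm
V3: ⌊558/2⌋ × 394 = 279 × 394 mm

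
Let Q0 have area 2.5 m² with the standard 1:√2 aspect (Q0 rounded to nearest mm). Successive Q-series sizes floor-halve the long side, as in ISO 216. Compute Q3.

Let Q0's short side be w mm. w · w√2 = 2.5 m² = 2,500,000 mm², so w ≈ 1329.6 mm and w√2 ≈ 1880.3 mm → Q0 = 1330 × 1880 mm.
Q1: ⌊1880/2⌋ × 1330 = 940 × 1330 mm
Q2: ⌊1330/2⌋ × 940 = 665 × 940 mm
Q3: ⌊940/2⌋ × 665 = 470 × 665 mm

470 × 665 mm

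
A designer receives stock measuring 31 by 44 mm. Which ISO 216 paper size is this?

B10 (31 × 44 mm)

Aspect ratio 44/31 ≈ 1.419 — close to the ISO √2 ≈ 1.414.
In the B-series (B0 = 1000 × 1414 mm): B10 = 31 × 44 mm.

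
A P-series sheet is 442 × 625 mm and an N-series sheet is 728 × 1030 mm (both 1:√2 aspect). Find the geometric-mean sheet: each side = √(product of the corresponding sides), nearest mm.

Short side: √(442 · 728) = √321776 ≈ 567.3 → 567 mm
Long side: √(625 · 1030) = √643750 ≈ 802.3 → 802 mm

567 × 802 mm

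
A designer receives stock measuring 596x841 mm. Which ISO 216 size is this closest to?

Aspect ratio 841/596 ≈ 1.411 — close to the ISO √2 ≈ 1.414.
In the A-series (A0 area = 1 m²): A1 = 594 × 841 mm.
Off by 2 mm total — nearest standard size.

A1 (594 × 841 mm)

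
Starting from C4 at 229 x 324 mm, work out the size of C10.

C5: ⌊324/2⌋ × 229 = 162 × 229 mm
C6: ⌊229/2⌋ × 162 = 114 × 162 mm
C7: ⌊162/2⌋ × 114 = 81 × 114 mm
C8: ⌊114/2⌋ × 81 = 57 × 81 mm
C9: ⌊81/2⌋ × 57 = 40 × 57 mm
C10: ⌊57/2⌋ × 40 = 28 × 40 mm

28 × 40 mm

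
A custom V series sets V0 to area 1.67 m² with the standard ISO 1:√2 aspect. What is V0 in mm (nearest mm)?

Let the short side be w mm. Then w · w√2 = 1.67 m² = 1,670,000 mm².
w² = 1,670,000/√2, so w ≈ 1086.7 mm; long side = w√2 ≈ 1536.8 mm.

1087 × 1537 mm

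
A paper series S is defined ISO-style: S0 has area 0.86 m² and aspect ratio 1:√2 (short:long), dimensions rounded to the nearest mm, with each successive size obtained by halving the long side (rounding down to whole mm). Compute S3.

275 × 390 mm

Let S0's short side be w mm. w · w√2 = 0.86 m² = 860,000 mm², so w ≈ 779.8 mm and w√2 ≈ 1102.8 mm → S0 = 780 × 1103 mm.
S1: ⌊1103/2⌋ × 780 = 551 × 780 mm
S2: ⌊780/2⌋ × 551 = 390 × 551 mm
S3: ⌊551/2⌋ × 390 = 275 × 390 mm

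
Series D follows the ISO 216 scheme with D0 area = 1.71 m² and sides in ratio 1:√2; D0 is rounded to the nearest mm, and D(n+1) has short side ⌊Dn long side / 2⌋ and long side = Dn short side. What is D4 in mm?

Let D0's short side be w mm. w · w√2 = 1.71 m² = 1,710,000 mm², so w ≈ 1099.6 mm and w√2 ≈ 1555.1 mm → D0 = 1100 × 1555 mm.
D1: ⌊1555/2⌋ × 1100 = 777 × 1100 mm
D2: ⌊1100/2⌋ × 777 = 550 × 777 mm
D3: ⌊777/2⌋ × 550 = 388 × 550 mm
D4: ⌊550/2⌋ × 388 = 275 × 388 mm

275 × 388 mm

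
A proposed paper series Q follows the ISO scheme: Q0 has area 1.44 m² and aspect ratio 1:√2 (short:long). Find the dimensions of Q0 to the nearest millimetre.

1009 × 1427 mm

Let the short side be w mm. Then w · w√2 = 1.44 m² = 1,440,000 mm².
w² = 1,440,000/√2, so w ≈ 1009.1 mm; long side = w√2 ≈ 1427.0 mm.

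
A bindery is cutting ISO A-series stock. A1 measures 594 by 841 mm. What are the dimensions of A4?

210 × 297 mm

A2: ⌊841/2⌋ × 594 = 420 × 594 mm
A3: ⌊594/2⌋ × 420 = 297 × 420 mm
A4: ⌊420/2⌋ × 297 = 210 × 297 mm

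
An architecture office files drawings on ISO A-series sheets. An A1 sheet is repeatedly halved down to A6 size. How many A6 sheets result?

Each ISO step halves the sheet: 1 × A1 → 2 × A2 → 4 × A3 → 8 × A4 → …
From A1 to A6 is 5 halving steps: 2^5 = 32.

32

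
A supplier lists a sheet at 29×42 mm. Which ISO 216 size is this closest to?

C10 (28 × 40 mm)

Aspect ratio 42/29 ≈ 1.448 (ISO target is √2 ≈ 1.414).
In the C-series (envelope sizes, between A and B): C10 = 28 × 40 mm.
Off by 3 mm total — nearest standard size.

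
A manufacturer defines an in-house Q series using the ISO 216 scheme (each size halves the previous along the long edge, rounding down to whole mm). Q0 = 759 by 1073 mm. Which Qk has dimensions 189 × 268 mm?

Q0: 759 × 1073 mm
Q1: 536 × 759 mm
Q2: 379 × 536 mm
Q3: 268 × 379 mm
Q4: 189 × 268 mm
Q5: 134 × 189 mm
→ matches Q4.

Q4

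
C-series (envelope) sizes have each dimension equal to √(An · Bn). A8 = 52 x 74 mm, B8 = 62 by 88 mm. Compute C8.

57 × 81 mm

Short side: √(52 · 62) = √3224 ≈ 56.8 → 57 mm
Long side: √(74 · 88) = √6512 ≈ 80.7 → 81 mm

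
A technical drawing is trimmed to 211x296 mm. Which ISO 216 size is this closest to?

Aspect ratio 296/211 ≈ 1.403 — close to the ISO √2 ≈ 1.414.
In the A-series (A0 area = 1 m²): A4 = 210 × 297 mm.
Off by 2 mm total — nearest standard size.

A4 (210 × 297 mm)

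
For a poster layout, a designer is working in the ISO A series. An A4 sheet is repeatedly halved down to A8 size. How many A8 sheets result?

A4 = 210 × 297 mm; A8 = 52 × 74 mm.
Each halving step doubles the count; 4 steps from A4 to A8.
2^4 = 16.

16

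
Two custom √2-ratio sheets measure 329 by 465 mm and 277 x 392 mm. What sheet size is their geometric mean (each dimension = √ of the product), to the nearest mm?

Short side: √(329 · 277) = √91133 ≈ 301.9 → 302 mm
Long side: √(465 · 392) = √182280 ≈ 426.9 → 427 mm

302 × 427 mm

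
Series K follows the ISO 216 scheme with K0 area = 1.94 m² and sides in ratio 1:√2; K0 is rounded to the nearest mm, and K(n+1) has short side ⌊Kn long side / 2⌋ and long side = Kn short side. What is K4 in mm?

Let K0's short side be w mm. w · w√2 = 1.94 m² = 1,940,000 mm², so w ≈ 1171.2 mm and w√2 ≈ 1656.4 mm → K0 = 1171 × 1656 mm.
K1: ⌊1656/2⌋ × 1171 = 828 × 1171 mm
K2: ⌊1171/2⌋ × 828 = 585 × 828 mm
K3: ⌊828/2⌋ × 585 = 414 × 585 mm
K4: ⌊585/2⌋ × 414 = 292 × 414 mm

292 × 414 mm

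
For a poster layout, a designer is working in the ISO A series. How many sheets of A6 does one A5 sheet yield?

2

Each ISO step halves the sheet: 1 × A5 → 2 × A6
From A5 to A6 is 1 halving step: 2^1 = 2.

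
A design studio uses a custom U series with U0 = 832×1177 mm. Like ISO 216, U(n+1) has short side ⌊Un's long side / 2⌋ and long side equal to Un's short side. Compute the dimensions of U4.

U1: ⌊1177/2⌋ × 832 = 588 × 832 mm
U2: ⌊832/2⌋ × 588 = 416 × 588 mm
U3: ⌊588/2⌋ × 416 = 294 × 416 mm
U4: ⌊416/2⌋ × 294 = 208 × 294 mm

208 × 294 mm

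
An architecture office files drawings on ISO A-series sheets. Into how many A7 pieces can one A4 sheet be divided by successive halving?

8

Each ISO step halves the sheet: 1 × A4 → 2 × A5 → 4 × A6 → 8 × A7
From A4 to A7 is 3 halving steps: 2^3 = 8.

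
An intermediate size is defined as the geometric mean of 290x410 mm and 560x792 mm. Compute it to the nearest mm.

Short side: √(290 · 560) = √162400 ≈ 403.0 → 403 mm
Long side: √(410 · 792) = √324720 ≈ 569.8 → 570 mm

403 × 570 mm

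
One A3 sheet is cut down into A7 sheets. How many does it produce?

Each ISO step halves the sheet: 1 × A3 → 2 × A4 → 4 × A5 → 8 × A6 → …
From A3 to A7 is 4 halving steps: 2^4 = 16.

16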